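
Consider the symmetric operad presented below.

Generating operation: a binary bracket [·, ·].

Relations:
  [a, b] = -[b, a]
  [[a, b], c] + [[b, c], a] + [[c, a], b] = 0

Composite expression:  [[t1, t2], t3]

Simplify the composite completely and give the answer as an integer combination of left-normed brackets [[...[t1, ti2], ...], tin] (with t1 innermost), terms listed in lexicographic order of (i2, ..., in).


Skip Jacobi rewriting: expand, keep t1-initial words, read off terms.
Composite bracket: [[t1, t2], t3]
The bracket unfolds into 4 signed words via [a, b] = ab - ba (2^2 = 4).
Only words starting with t1 matter:
  word t1t2t3 has sign +1, contributing +[[t1, t2], t3]

[[t1, t2], t3]


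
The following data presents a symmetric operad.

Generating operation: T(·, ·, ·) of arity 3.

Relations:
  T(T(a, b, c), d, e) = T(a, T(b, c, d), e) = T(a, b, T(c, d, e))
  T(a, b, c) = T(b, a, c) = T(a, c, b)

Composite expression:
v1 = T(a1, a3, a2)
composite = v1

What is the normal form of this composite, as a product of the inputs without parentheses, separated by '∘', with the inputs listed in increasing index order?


a1 ∘ a2 ∘ a3

Key point: T commutes, so take the a-inputs in any fixed order.
T(a1, a3, a2) linearizes to a1 ∘ a3 ∘ a2
sorting the factors by input index: a1 ∘ a2 ∘ a3


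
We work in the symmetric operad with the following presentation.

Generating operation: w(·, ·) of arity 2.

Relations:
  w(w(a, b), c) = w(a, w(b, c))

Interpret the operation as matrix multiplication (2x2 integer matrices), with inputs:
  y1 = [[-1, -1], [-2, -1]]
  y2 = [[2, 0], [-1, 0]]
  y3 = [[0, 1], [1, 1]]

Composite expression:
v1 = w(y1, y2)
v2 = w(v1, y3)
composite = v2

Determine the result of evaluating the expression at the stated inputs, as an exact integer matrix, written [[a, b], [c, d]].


[[0, -1], [0, -3]]

w(y1, y2) = [[-1, 0], [-3, 0]]
w(w(y1, y2), y3) = [[0, -1], [0, -3]]


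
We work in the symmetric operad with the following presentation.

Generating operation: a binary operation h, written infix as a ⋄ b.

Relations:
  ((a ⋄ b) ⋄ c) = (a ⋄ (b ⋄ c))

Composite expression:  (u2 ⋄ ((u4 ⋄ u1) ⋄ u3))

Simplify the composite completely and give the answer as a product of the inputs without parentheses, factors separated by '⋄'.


The h-tree's shape is irrelevant; the u-reading-order decides.
(u4 ⋄ u1) spells out as u4 ⋄ u1
((u4 ⋄ u1) ⋄ u3) spells out as u4 ⋄ u1 ⋄ u3
(u2 ⋄ ((u4 ⋄ u1) ⋄ u3)) spells out as u2 ⋄ u4 ⋄ u1 ⋄ u3

u2 ⋄ u4 ⋄ u1 ⋄ u3


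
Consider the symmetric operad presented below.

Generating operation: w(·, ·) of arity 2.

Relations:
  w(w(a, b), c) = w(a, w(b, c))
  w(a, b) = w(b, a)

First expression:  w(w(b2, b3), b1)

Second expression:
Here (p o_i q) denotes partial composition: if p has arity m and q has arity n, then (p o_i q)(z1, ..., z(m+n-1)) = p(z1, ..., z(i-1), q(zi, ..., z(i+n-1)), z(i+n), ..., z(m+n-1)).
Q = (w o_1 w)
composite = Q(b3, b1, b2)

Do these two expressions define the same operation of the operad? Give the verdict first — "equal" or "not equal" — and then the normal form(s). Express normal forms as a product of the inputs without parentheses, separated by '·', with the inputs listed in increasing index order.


equal — both sides give b1 · b2 · b3


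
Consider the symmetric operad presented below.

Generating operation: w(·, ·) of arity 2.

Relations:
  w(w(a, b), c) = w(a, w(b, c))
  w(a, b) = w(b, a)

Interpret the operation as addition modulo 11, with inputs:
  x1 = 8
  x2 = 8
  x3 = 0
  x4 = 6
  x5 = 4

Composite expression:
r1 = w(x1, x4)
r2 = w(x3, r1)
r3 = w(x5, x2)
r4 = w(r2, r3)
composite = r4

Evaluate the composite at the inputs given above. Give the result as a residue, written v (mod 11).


w(x1, x4) = 3
w(x3, w(x1, x4)) = 3
w(x5, x2) = 1
w(w(x3, w(x1, x4)), w(x5, x2)) = 4

4 (mod 11)


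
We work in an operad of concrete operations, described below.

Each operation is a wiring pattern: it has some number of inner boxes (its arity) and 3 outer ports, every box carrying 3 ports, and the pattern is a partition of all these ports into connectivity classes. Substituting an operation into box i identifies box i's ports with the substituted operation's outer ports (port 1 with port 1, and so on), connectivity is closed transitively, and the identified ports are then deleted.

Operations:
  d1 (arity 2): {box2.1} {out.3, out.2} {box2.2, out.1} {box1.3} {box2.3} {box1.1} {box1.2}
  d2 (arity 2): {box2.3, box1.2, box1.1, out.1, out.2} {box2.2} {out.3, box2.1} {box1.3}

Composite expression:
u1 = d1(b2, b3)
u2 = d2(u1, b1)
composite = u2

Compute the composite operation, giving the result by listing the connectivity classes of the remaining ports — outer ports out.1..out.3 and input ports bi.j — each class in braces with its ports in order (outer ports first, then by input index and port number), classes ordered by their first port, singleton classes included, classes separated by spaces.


Two ports join when wires chain via d2-identified ports.
the subtree at d1 composes to {out.1, b3.2} {out.2, out.3} {b2.1} {b2.2} {b2.3} {b3.1} {b3.3} on (b2, b3); out.j = own outer ports
the subtree at d2 composes to {out.1, out.2, b1.3, b3.2} {out.3, b1.1} {b1.2} {b2.1} {b2.2} {b2.3} {b3.1} {b3.3} on (b2, b3, b1); out.j = own outer ports

{out.1, out.2, b1.3, b3.2} {out.3, b1.1} {b1.2} {b2.1} {b2.2} {b2.3} {b3.1} {b3.3}


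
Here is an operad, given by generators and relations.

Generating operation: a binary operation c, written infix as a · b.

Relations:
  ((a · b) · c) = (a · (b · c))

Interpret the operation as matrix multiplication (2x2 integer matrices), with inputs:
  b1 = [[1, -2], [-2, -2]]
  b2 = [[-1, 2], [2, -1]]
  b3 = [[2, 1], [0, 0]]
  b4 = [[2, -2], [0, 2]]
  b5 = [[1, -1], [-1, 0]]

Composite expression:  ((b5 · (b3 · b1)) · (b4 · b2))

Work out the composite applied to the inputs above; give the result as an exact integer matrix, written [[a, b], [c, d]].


[[-24, 12], [24, -12]]

(b3 · b1) = [[0, -6], [0, 0]]
(b5 · (b3 · b1)) = [[0, -6], [0, 6]]
(b4 · b2) = [[-6, 6], [4, -2]]
((b5 · (b3 · b1)) · (b4 · b2)) = [[-24, 12], [24, -12]]


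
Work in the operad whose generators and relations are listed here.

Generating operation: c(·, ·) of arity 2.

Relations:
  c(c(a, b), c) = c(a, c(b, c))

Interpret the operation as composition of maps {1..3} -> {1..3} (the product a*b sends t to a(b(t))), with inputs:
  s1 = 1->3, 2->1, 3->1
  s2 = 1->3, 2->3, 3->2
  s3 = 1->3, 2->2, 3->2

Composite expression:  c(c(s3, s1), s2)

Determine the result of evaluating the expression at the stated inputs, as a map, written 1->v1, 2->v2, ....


c(s3, s1) = 1->2, 2->3, 3->3
c(c(s3, s1), s2) = 1->3, 2->3, 3->3

1->3, 2->3, 3->3


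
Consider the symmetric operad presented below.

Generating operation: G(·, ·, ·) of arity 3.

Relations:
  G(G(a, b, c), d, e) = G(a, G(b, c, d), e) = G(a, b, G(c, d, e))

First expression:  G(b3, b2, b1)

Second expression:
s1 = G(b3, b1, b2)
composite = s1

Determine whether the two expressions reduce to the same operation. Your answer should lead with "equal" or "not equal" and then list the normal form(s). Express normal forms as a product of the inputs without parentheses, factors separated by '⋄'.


not equal; the first gives b3 ⋄ b2 ⋄ b1 and the second b3 ⋄ b1 ⋄ b2

Normal form of the first expression: b3 ⋄ b2 ⋄ b1
Normal form of the second expression: b3 ⋄ b1 ⋄ b2
Different reductions; not equal.


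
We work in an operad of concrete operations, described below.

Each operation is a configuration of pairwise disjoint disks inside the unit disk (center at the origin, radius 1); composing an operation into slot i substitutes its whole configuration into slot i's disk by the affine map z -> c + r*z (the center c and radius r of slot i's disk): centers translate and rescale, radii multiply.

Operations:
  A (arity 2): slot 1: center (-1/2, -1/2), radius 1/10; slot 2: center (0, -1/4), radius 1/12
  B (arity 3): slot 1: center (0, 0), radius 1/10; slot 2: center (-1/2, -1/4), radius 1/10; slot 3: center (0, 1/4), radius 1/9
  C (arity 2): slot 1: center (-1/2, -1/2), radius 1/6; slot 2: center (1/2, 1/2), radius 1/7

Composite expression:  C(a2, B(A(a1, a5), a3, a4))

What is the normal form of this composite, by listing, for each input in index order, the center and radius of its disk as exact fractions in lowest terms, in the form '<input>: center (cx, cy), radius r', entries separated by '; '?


a1: center (69/140, 69/140), radius 1/700; a2: center (-1/2, -1/2), radius 1/6; a3: center (3/7, 13/28), radius 1/70; a4: center (1/2, 15/28), radius 1/63; a5: center (1/2, 139/280), radius 1/840

Follow each a-input down from C: c' goes to c + r*c', radius to r*r'.
a2: after 1 affine step, its disk has center (-1/2, -1/2), radius 1/6
a1: after 3 affine steps, its disk has center (69/140, 69/140), radius 1/700
a5: after 3 affine steps, its disk has center (1/2, 139/280), radius 1/840
a3: after 2 affine steps, its disk has center (3/7, 13/28), radius 1/70
a4: after 2 affine steps, its disk has center (1/2, 15/28), radius 1/63


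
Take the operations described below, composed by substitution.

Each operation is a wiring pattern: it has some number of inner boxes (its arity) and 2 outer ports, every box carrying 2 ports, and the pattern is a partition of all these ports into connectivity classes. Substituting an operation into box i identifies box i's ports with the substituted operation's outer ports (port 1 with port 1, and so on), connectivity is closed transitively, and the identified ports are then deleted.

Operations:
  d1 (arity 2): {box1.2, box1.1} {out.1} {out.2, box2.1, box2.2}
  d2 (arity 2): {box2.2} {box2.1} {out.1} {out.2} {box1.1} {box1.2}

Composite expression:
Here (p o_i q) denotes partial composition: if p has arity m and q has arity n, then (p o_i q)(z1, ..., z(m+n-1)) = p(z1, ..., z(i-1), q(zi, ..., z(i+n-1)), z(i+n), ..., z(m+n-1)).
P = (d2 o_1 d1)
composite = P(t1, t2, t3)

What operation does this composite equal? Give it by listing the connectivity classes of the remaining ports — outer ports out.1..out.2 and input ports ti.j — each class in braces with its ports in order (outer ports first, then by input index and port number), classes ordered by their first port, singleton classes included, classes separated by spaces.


After gluing at d2, chains via deleted ports link the t-ports.
after d1, the pattern on (t1, t2) reads {out.1} {out.2, t2.1, t2.2} {t1.1, t1.2} (out.j = its outer ports)
after d2, the pattern on (t1, t2, t3) reads {out.1} {out.2} {t1.1, t1.2} {t2.1, t2.2} {t3.1} {t3.2} (out.j = its outer ports)

{out.1} {out.2} {t1.1, t1.2} {t2.1, t2.2} {t3.1} {t3.2}


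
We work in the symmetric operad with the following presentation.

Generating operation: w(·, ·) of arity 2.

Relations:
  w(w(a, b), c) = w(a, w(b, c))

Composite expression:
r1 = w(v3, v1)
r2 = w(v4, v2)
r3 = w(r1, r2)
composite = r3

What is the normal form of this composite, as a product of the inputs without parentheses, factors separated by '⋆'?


v3 ⋆ v1 ⋆ v4 ⋆ v2

Every regrouping of w is equal, so read the v-inputs in written order.
w(v3, v1) collapses to v3 ⋆ v1
w(v4, v2) collapses to v4 ⋆ v2
w(w(v3, v1), w(v4, v2)) collapses to v3 ⋆ v1 ⋆ v4 ⋆ v2


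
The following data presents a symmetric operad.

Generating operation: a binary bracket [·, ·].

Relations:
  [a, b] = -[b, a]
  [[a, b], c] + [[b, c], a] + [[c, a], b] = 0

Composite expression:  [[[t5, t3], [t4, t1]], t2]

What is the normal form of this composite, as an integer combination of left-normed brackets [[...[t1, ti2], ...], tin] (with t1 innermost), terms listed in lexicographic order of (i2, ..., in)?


-[[[[t1, t4], t3], t5], t2] + [[[[t1, t4], t5], t3], t2]

Skip Jacobi rewriting: expand, keep t1-initial words, read off terms.
Composite bracket: [[[t5, t3], [t4, t1]], t2]
Full expansion: 16 signed words from ab - ba (2^4 = 16).
Collect the words opening with t1:
  t1t4t3t5t2 appears with sign -1, giving the term -[[[[t1, t4], t3], t5], t2]
  t1t4t5t3t2 appears with sign +1, giving the term +[[[[t1, t4], t5], t3], t2]


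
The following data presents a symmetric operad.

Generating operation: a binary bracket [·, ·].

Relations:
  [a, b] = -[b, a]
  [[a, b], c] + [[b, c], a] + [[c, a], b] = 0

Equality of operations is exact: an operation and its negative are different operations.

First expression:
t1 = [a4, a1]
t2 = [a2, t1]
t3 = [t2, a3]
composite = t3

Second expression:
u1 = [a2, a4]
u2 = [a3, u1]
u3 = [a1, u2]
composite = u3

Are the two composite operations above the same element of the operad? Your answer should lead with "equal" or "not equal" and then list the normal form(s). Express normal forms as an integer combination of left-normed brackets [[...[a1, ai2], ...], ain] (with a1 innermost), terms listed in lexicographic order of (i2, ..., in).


not equal — first [[[a1, a4], a2], a3], second -[[[a1, a2], a4], a3] + [[[a1, a3], a2], a4] - [[[a1, a3], a4], a2] + [[[a1, a4], a2], a3]

Reducing the first expression gives [[[a1, a4], a2], a3]
Reducing the second expression gives -[[[a1, a2], a4], a3] + [[[a1, a3], a2], a4] - [[[a1, a3], a4], a2] + [[[a1, a4], a2], a3]
The normal forms differ: not equal.


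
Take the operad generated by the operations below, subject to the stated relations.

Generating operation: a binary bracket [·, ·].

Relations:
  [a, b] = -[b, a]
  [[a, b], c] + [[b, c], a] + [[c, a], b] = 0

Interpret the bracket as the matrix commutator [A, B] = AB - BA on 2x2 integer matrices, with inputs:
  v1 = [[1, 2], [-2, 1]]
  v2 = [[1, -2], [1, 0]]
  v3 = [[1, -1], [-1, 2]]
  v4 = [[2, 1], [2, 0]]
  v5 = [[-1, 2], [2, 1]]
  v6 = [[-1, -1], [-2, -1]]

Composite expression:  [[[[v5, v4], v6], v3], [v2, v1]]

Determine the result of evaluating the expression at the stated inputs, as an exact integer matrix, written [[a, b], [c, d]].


[[-152, 224], [80, 152]]

[v5, v4] = [[2, -6], [8, -2]]
[[v5, v4], v6] = [[20, -4], [8, -20]]
[[[v5, v4], v6], v3] = [[12, -44], [32, -12]]
[v2, v1] = [[2, 2], [2, -2]]
[[[[v5, v4], v6], v3], [v2, v1]] = [[-152, 224], [80, 152]]


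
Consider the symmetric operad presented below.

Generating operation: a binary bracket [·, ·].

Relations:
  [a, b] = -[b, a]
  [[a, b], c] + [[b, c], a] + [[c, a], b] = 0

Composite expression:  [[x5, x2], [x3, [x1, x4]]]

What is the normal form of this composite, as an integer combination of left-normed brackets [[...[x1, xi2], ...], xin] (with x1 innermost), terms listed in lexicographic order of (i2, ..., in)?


-[[[[x1, x4], x3], x2], x5] + [[[[x1, x4], x3], x5], x2]

Expand each bracket as ab - ba; the x1-initial words give the coefficients.
Composite bracket: [[x5, x2], [x3, [x1, x4]]]
The bracket unfolds into 16 signed words via [a, b] = ab - ba (2^4 = 16).
Only words starting with x1 matter:
  x1x4x3x2x5 (sign -1) contributes -[[[[x1, x4], x3], x2], x5]
  x1x4x3x5x2 (sign +1) contributes +[[[[x1, x4], x3], x5], x2]


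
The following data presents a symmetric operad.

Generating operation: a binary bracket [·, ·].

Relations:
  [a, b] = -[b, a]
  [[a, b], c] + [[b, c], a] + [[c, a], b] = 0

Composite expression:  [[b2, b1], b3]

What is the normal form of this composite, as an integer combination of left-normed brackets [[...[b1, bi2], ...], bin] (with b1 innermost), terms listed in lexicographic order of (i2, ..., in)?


-[[b1, b2], b3]


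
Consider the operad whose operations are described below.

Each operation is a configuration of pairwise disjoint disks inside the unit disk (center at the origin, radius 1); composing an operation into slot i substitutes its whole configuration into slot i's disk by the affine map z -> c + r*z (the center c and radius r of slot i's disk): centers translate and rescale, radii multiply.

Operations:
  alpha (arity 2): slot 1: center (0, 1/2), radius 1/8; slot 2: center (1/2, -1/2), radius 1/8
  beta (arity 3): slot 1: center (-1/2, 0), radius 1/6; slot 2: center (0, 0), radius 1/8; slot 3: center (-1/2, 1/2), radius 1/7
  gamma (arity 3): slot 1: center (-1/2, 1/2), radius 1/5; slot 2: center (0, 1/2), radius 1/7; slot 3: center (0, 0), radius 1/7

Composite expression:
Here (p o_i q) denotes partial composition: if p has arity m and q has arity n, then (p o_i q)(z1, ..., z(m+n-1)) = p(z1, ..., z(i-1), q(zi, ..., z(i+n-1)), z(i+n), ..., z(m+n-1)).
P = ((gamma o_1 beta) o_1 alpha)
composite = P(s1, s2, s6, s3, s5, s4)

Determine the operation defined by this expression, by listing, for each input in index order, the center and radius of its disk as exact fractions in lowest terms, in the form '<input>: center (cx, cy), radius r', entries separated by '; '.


s1: center (-3/5, 31/60), radius 1/240; s2: center (-7/12, 29/60), radius 1/240; s3: center (-3/5, 3/5), radius 1/35; s4: center (0, 0), radius 1/7; s5: center (0, 1/2), radius 1/7; s6: center (-1/2, 1/2), radius 1/40

Each s-disk chains the slot maps above it in gamma; radii multiply.
s1 passes through 3 substitutions, ending at center (-3/5, 31/60), radius 1/240
s2 passes through 3 substitutions, ending at center (-7/12, 29/60), radius 1/240
s6 passes through 2 substitutions, ending at center (-1/2, 1/2), radius 1/40
s3 passes through 2 substitutions, ending at center (-3/5, 3/5), radius 1/35
s5 passes through 1 substitution, ending at center (0, 1/2), radius 1/7
s4 passes through 1 substitution, ending at center (0, 0), radius 1/7


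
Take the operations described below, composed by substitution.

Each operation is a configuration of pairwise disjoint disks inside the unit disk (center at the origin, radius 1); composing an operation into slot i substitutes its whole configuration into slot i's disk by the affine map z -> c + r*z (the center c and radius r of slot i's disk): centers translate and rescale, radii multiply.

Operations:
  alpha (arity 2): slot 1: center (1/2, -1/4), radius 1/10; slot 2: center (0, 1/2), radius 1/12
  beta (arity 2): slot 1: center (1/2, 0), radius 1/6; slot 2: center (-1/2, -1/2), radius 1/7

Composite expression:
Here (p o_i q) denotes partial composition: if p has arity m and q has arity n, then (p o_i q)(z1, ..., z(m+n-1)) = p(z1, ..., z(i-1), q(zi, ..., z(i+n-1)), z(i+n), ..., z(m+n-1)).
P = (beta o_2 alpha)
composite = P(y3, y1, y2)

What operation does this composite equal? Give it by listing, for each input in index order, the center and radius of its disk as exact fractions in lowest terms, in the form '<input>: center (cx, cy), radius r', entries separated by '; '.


y1: center (-3/7, -15/28), radius 1/70; y2: center (-1/2, -3/7), radius 1/84; y3: center (1/2, 0), radius 1/6

Nesting under beta composes maps z -> c + r*z down each y-path.
input y3: composing its 1 substitution step yields center (1/2, 0), radius 1/6
input y1: composing its 2 substitution steps yields center (-3/7, -15/28), radius 1/70
input y2: composing its 2 substitution steps yields center (-1/2, -3/7), radius 1/84


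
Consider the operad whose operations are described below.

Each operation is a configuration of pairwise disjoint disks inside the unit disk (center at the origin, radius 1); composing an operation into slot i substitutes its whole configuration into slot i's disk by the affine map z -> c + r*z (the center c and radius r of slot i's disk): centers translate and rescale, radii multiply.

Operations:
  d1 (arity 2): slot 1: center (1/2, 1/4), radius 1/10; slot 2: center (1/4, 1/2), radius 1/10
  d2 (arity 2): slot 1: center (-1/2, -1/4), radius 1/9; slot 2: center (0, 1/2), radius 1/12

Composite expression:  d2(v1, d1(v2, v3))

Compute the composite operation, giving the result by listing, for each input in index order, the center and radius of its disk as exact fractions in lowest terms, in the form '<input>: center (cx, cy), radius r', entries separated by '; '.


v1: center (-1/2, -1/4), radius 1/9; v2: center (1/24, 25/48), radius 1/120; v3: center (1/48, 13/24), radius 1/120

Below d2, radii multiply path by path; the v-disk centers shift.
v1: after 1 affine step, its disk has center (-1/2, -1/4), radius 1/9
v2: after 2 affine steps, its disk has center (1/24, 25/48), radius 1/120
v3: after 2 affine steps, its disk has center (1/48, 13/24), radius 1/120


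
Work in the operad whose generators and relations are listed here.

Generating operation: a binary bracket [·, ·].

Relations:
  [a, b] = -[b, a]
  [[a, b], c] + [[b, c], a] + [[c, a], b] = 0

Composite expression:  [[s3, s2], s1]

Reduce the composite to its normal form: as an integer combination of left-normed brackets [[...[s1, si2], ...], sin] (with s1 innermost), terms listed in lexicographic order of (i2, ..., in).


[[s1, s2], s3] - [[s1, s3], s2]

Skip Jacobi rewriting: expand, keep s1-initial words, read off terms.
Composite bracket: [[s3, s2], s1]
Each bracket splits as ab - ba, giving 4 signed words (2^2 = 4).
Keep just the words that open with s1:
  s1s2s3 (sign +1) contributes +[[s1, s2], s3]
  s1s3s2 (sign -1) contributes -[[s1, s3], s2]


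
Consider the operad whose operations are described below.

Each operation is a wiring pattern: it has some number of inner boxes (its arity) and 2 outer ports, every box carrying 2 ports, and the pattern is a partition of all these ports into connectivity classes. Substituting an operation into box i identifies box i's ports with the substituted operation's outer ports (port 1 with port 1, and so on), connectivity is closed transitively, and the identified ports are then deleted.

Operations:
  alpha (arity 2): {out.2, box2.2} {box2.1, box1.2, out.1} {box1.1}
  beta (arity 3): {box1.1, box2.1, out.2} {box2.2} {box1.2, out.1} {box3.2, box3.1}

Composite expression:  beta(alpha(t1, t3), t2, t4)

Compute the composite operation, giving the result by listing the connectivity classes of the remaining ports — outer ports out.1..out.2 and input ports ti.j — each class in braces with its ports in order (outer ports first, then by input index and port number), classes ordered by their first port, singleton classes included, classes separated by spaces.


{out.1, t3.2} {out.2, t1.2, t2.1, t3.1} {t1.1} {t2.2} {t4.1, t4.2}

Two ports join when wires chain via beta-identified ports.
through alpha, on inputs (t1, t3): {out.1, t1.2, t3.1} {out.2, t3.2} {t1.1} (out.j = stage outer ports)
through beta, on inputs (t1, t3, t2, t4): {out.1, t3.2} {out.2, t1.2, t2.1, t3.1} {t1.1} {t2.2} {t4.1, t4.2} (out.j = stage outer ports)


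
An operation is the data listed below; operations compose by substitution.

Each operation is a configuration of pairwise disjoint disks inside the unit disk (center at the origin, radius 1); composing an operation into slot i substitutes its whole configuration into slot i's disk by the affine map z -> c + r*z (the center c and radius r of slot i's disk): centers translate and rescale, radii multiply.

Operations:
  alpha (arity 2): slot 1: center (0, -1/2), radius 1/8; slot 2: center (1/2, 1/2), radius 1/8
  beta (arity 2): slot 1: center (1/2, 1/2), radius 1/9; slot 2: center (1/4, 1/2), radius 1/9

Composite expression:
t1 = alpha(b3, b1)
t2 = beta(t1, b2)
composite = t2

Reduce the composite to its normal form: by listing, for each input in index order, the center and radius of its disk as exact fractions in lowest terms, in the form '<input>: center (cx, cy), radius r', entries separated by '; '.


b1: center (5/9, 5/9), radius 1/72; b2: center (1/4, 1/2), radius 1/9; b3: center (1/2, 4/9), radius 1/72


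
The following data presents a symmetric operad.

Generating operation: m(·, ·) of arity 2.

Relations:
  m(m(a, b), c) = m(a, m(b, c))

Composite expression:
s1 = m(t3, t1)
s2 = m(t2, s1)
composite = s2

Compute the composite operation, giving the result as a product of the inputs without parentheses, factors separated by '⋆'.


t2 ⋆ t3 ⋆ t1

Key point: m is associative — brackets drop, the t-order remains.
m(t3, t1) unparenthesizes to t3 ⋆ t1
m(t2, m(t3, t1)) unparenthesizes to t2 ⋆ t3 ⋆ t1


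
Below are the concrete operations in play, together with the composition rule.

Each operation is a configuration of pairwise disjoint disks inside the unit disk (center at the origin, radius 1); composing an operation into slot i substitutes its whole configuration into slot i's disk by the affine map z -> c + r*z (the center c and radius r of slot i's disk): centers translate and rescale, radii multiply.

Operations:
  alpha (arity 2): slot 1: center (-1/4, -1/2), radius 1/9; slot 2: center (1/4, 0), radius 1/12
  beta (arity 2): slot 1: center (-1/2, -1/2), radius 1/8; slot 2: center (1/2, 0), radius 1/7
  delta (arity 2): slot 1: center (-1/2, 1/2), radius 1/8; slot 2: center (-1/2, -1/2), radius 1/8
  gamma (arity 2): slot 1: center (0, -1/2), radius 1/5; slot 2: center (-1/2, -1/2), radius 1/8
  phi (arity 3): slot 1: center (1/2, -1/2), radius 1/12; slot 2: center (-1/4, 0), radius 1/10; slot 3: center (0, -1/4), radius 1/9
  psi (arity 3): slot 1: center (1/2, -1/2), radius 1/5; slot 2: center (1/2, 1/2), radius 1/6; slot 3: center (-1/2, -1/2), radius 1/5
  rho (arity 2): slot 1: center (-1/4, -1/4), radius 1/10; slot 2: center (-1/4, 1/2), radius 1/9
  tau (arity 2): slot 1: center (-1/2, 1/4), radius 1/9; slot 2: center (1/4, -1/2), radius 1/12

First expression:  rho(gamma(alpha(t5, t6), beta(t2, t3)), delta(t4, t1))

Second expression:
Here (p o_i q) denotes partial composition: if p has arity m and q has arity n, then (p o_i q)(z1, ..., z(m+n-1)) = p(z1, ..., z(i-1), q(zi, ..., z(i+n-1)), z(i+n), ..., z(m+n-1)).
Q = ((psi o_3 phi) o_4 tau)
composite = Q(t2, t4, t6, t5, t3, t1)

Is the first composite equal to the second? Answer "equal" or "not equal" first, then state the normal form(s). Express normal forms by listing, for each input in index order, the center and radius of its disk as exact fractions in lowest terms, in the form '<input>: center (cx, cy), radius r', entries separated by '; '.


The first composite normalizes to t1: center (-11/36, 4/9), radius 1/72; t2: center (-49/160, -49/160), radius 1/640; t3: center (-47/160, -3/10), radius 1/560; t4: center (-11/36, 5/9), radius 1/72; t5: center (-51/200, -31/100), radius 1/450; t6: center (-49/200, -3/10), radius 1/600
The second composite normalizes to t1: center (-1/2, -11/20), radius 1/45; t2: center (1/2, -1/2), radius 1/5; t3: center (-109/200, -51/100), radius 1/600; t4: center (1/2, 1/2), radius 1/6; t5: center (-14/25, -99/200), radius 1/450; t6: center (-2/5, -3/5), radius 1/60
No match — not equal.

not equal: they reduce to t1: center (-11/36, 4/9), radius 1/72; t2: center (-49/160, -49/160), radius 1/640; t3: center (-47/160, -3/10), radius 1/560; t4: center (-11/36, 5/9), radius 1/72; t5: center (-51/200, -31/100), radius 1/450; t6: center (-49/200, -3/10), radius 1/600 and t1: center (-1/2, -11/20), radius 1/45; t2: center (1/2, -1/2), radius 1/5; t3: center (-109/200, -51/100), radius 1/600; t4: center (1/2, 1/2), radius 1/6; t5: center (-14/25, -99/200), radius 1/450; t6: center (-2/5, -3/5), radius 1/60


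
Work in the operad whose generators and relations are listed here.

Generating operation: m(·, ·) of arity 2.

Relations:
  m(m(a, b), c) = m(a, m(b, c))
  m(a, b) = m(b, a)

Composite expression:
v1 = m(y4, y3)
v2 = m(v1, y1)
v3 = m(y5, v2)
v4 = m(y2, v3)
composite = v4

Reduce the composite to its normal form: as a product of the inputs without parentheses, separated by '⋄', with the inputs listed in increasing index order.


y1 ⋄ y2 ⋄ y3 ⋄ y4 ⋄ y5

Reordering under m is free, so list the y-inputs canonically.
m(y4, y3) collapses to y4 ⋄ y3
m(m(y4, y3), y1) collapses to y4 ⋄ y3 ⋄ y1
m(y5, m(m(y4, y3), y1)) collapses to y5 ⋄ y4 ⋄ y3 ⋄ y1
m(y2, m(y5, m(m(y4, y3), y1))) collapses to y2 ⋄ y5 ⋄ y4 ⋄ y3 ⋄ y1
rearranged into index order: y1 ⋄ y2 ⋄ y3 ⋄ y4 ⋄ y5


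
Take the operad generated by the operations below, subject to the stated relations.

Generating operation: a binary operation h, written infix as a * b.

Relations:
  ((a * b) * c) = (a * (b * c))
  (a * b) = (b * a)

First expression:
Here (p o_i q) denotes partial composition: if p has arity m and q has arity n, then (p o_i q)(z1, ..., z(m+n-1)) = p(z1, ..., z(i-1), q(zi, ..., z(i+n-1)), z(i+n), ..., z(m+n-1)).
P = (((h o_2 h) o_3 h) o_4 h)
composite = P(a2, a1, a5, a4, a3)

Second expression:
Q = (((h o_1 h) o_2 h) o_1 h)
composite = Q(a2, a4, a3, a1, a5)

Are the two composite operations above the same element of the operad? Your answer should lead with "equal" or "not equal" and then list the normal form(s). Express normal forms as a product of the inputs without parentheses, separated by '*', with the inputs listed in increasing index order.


equal: each reduces to a1 * a2 * a3 * a4 * a5

The first expression, normalized: a1 * a2 * a3 * a4 * a5
The second expression, normalized: a1 * a2 * a3 * a4 * a5
One common form — equal.


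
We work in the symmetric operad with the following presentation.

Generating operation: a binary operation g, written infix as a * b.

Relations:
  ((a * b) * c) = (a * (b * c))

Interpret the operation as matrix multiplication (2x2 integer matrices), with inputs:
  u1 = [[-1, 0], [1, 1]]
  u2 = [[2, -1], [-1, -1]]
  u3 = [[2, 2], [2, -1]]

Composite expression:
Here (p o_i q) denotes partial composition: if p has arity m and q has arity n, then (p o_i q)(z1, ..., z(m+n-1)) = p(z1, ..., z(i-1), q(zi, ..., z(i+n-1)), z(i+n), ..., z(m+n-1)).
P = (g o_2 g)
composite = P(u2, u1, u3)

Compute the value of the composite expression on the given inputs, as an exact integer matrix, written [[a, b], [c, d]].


[[-8, -5], [-2, 1]]

(u1 * u3) = [[-2, -2], [4, 1]]
(u2 * (u1 * u3)) = [[-8, -5], [-2, 1]]


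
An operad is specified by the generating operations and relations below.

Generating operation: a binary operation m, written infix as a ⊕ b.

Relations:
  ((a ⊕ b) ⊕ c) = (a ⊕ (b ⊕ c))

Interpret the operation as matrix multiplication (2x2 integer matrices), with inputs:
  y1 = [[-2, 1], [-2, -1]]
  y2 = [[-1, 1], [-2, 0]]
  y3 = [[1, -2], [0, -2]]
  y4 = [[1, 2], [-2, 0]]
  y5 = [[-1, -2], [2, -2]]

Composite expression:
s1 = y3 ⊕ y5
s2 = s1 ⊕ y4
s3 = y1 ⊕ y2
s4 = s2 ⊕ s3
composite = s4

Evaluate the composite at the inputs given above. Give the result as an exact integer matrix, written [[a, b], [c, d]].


[[-40, 38], [-32, 40]]


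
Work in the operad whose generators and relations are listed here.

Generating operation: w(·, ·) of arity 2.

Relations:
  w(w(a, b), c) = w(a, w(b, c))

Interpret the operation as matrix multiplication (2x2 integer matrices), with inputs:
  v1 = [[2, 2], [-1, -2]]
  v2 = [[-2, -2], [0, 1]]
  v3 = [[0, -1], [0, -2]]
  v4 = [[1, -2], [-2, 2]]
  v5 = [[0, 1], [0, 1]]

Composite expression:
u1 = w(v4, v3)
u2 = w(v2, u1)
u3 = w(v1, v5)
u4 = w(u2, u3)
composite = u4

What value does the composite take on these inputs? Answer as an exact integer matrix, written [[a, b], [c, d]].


[[0, 6], [0, 6]]

w(v4, v3) = [[0, 3], [0, -2]]
w(v2, w(v4, v3)) = [[0, -2], [0, -2]]
w(v1, v5) = [[0, 4], [0, -3]]
w(w(v2, w(v4, v3)), w(v1, v5)) = [[0, 6], [0, 6]]


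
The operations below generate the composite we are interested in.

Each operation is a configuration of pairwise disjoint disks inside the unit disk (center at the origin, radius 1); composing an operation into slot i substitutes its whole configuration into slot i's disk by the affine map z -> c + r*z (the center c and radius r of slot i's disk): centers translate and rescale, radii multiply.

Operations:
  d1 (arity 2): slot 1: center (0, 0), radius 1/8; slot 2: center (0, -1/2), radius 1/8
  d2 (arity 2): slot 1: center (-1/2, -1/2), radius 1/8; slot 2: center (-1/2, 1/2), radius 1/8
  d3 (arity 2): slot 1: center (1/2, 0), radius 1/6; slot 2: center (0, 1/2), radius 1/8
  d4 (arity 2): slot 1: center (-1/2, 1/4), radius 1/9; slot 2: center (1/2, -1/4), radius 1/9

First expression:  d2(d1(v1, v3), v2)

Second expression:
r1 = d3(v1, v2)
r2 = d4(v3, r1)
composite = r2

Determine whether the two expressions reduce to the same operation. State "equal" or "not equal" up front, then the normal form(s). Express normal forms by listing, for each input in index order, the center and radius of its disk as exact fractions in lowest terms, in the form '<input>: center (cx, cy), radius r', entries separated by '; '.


not equal; the first gives v1: center (-1/2, -1/2), radius 1/64; v2: center (-1/2, 1/2), radius 1/8; v3: center (-1/2, -9/16), radius 1/64 and the second v1: center (5/9, -1/4), radius 1/54; v2: center (1/2, -7/36), radius 1/72; v3: center (-1/2, 1/4), radius 1/9

Reducing the first expression gives v1: center (-1/2, -1/2), radius 1/64; v2: center (-1/2, 1/2), radius 1/8; v3: center (-1/2, -9/16), radius 1/64
Reducing the second expression gives v1: center (5/9, -1/4), radius 1/54; v2: center (1/2, -7/36), radius 1/72; v3: center (-1/2, 1/4), radius 1/9
Distinct normal forms: not equal.


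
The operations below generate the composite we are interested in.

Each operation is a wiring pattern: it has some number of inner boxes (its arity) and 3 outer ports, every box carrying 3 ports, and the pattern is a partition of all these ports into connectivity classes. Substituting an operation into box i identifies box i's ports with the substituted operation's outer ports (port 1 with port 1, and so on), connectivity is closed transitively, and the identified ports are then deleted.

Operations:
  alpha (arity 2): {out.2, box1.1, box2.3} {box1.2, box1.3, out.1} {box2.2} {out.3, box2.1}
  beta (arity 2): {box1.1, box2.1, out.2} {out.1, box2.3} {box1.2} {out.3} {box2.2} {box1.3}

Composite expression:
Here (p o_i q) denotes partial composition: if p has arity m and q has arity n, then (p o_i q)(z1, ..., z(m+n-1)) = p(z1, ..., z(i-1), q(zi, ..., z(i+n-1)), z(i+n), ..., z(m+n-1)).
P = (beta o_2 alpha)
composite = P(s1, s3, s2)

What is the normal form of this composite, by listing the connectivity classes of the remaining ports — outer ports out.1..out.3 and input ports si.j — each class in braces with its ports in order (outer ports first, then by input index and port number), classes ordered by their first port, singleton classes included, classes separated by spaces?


After gluing at beta, chains via deleted ports link the s-ports.
composing alpha on (s3, s2), with out.j its own outer ports: {out.1, s3.2, s3.3} {out.2, s2.3, s3.1} {out.3, s2.1} {s2.2}
composing beta on (s1, s3, s2), with out.j its own outer ports: {out.1, s2.1} {out.2, s1.1, s3.2, s3.3} {out.3} {s1.2} {s1.3} {s2.2} {s2.3, s3.1}

{out.1, s2.1} {out.2, s1.1, s3.2, s3.3} {out.3} {s1.2} {s1.3} {s2.2} {s2.3, s3.1}


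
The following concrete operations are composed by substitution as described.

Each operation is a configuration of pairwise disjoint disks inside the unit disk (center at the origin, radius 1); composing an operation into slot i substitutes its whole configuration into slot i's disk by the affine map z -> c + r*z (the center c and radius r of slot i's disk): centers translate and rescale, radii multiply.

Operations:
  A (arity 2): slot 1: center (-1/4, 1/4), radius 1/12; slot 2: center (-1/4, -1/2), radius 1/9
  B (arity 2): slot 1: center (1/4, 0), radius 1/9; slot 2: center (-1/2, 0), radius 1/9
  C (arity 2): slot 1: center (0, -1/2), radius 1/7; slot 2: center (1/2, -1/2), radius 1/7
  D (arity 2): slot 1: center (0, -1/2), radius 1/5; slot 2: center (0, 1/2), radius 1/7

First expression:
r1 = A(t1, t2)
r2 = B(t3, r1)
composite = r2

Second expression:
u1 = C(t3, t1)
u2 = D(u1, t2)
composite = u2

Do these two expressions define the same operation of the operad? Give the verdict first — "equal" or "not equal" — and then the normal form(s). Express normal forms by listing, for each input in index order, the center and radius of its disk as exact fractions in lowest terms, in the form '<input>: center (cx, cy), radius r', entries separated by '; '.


Reducing the first expression gives t1: center (-19/36, 1/36), radius 1/108; t2: center (-19/36, -1/18), radius 1/81; t3: center (1/4, 0), radius 1/9
Reducing the second expression gives t1: center (1/10, -3/5), radius 1/35; t2: center (0, 1/2), radius 1/7; t3: center (0, -3/5), radius 1/35
Different reductions; not equal.

not equal: they reduce to t1: center (-19/36, 1/36), radius 1/108; t2: center (-19/36, -1/18), radius 1/81; t3: center (1/4, 0), radius 1/9 and t1: center (1/10, -3/5), radius 1/35; t2: center (0, 1/2), radius 1/7; t3: center (0, -3/5), radius 1/35


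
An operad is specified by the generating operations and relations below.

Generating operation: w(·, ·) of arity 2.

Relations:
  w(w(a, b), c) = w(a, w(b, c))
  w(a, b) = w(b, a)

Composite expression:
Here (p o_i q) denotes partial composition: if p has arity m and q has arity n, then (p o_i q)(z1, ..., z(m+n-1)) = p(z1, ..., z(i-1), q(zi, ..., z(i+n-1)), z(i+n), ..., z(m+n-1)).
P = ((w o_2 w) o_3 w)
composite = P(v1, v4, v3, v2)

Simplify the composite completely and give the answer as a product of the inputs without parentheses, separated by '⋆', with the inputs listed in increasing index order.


v1 ⋆ v2 ⋆ v3 ⋆ v4

Any arrangement under w is one operation, so sort the v-inputs.
w(v3, v2) spells out as v3 ⋆ v2
w(v4, w(v3, v2)) spells out as v4 ⋆ v3 ⋆ v2
w(v1, w(v4, w(v3, v2))) spells out as v1 ⋆ v4 ⋆ v3 ⋆ v2
sorting the factors by input index: v1 ⋆ v2 ⋆ v3 ⋆ v4


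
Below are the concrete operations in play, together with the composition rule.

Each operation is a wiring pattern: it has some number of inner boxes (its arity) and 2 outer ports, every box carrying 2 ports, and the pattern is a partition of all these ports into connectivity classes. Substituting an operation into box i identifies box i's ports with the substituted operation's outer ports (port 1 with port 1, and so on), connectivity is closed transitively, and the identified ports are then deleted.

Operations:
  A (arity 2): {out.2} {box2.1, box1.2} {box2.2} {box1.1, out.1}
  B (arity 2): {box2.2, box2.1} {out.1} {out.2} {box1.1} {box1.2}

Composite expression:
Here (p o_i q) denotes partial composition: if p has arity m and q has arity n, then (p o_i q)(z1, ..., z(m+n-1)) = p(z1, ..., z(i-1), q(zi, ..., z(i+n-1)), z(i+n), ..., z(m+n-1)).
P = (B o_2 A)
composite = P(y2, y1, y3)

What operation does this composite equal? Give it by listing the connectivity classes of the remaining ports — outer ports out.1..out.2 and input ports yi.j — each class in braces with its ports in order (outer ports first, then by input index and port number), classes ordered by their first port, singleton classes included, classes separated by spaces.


{out.1} {out.2} {y1.1} {y1.2, y3.1} {y2.1} {y2.2} {y3.2}


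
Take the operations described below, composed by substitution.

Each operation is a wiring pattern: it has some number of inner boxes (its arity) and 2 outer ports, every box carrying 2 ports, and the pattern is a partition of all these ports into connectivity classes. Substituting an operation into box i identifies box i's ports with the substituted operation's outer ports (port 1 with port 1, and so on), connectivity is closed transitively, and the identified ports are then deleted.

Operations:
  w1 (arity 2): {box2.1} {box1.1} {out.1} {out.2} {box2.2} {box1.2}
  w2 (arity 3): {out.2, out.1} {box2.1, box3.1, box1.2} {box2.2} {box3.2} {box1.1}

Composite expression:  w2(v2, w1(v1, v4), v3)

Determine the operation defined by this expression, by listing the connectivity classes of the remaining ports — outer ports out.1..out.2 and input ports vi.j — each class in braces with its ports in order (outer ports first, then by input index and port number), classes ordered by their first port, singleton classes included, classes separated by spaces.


{out.1, out.2} {v1.1} {v1.2} {v2.1} {v2.2, v3.1} {v3.2} {v4.1} {v4.2}

Substituting into w2 glues patterns; closure does the rest.
composing w1 on (v1, v4), with out.j its own outer ports: {out.1} {out.2} {v1.1} {v1.2} {v4.1} {v4.2}
composing w2 on (v2, v1, v4, v3), with out.j its own outer ports: {out.1, out.2} {v1.1} {v1.2} {v2.1} {v2.2, v3.1} {v3.2} {v4.1} {v4.2}


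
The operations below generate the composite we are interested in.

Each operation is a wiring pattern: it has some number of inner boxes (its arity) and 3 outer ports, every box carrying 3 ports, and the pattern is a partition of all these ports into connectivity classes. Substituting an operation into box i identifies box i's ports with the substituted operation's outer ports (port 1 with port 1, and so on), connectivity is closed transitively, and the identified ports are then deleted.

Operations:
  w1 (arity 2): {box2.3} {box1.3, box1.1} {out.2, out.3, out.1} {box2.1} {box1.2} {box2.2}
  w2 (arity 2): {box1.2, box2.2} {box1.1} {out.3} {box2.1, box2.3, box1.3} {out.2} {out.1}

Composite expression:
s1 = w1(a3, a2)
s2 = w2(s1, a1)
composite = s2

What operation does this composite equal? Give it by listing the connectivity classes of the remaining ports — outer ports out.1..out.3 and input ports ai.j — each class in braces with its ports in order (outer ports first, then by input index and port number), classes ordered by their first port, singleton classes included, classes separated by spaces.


{out.1} {out.2} {out.3} {a1.1, a1.2, a1.3} {a2.1} {a2.2} {a2.3} {a3.1, a3.3} {a3.2}
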